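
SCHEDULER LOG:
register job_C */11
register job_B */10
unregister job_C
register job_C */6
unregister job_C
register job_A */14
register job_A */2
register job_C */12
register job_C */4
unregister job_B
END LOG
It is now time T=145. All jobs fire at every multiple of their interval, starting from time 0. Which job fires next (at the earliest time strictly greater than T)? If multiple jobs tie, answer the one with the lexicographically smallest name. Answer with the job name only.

Op 1: register job_C */11 -> active={job_C:*/11}
Op 2: register job_B */10 -> active={job_B:*/10, job_C:*/11}
Op 3: unregister job_C -> active={job_B:*/10}
Op 4: register job_C */6 -> active={job_B:*/10, job_C:*/6}
Op 5: unregister job_C -> active={job_B:*/10}
Op 6: register job_A */14 -> active={job_A:*/14, job_B:*/10}
Op 7: register job_A */2 -> active={job_A:*/2, job_B:*/10}
Op 8: register job_C */12 -> active={job_A:*/2, job_B:*/10, job_C:*/12}
Op 9: register job_C */4 -> active={job_A:*/2, job_B:*/10, job_C:*/4}
Op 10: unregister job_B -> active={job_A:*/2, job_C:*/4}
  job_A: interval 2, next fire after T=145 is 146
  job_C: interval 4, next fire after T=145 is 148
Earliest = 146, winner (lex tiebreak) = job_A

Answer: job_A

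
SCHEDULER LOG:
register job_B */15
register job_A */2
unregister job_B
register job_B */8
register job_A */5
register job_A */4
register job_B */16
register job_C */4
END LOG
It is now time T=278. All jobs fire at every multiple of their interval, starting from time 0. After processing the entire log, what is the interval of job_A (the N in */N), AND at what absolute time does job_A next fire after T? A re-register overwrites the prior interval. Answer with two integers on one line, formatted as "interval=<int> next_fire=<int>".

Op 1: register job_B */15 -> active={job_B:*/15}
Op 2: register job_A */2 -> active={job_A:*/2, job_B:*/15}
Op 3: unregister job_B -> active={job_A:*/2}
Op 4: register job_B */8 -> active={job_A:*/2, job_B:*/8}
Op 5: register job_A */5 -> active={job_A:*/5, job_B:*/8}
Op 6: register job_A */4 -> active={job_A:*/4, job_B:*/8}
Op 7: register job_B */16 -> active={job_A:*/4, job_B:*/16}
Op 8: register job_C */4 -> active={job_A:*/4, job_B:*/16, job_C:*/4}
Final interval of job_A = 4
Next fire of job_A after T=278: (278//4+1)*4 = 280

Answer: interval=4 next_fire=280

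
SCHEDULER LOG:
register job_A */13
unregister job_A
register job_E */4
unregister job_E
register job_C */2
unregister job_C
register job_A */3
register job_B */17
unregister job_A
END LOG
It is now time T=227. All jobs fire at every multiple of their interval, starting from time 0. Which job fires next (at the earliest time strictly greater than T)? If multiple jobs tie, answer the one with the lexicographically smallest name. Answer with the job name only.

Op 1: register job_A */13 -> active={job_A:*/13}
Op 2: unregister job_A -> active={}
Op 3: register job_E */4 -> active={job_E:*/4}
Op 4: unregister job_E -> active={}
Op 5: register job_C */2 -> active={job_C:*/2}
Op 6: unregister job_C -> active={}
Op 7: register job_A */3 -> active={job_A:*/3}
Op 8: register job_B */17 -> active={job_A:*/3, job_B:*/17}
Op 9: unregister job_A -> active={job_B:*/17}
  job_B: interval 17, next fire after T=227 is 238
Earliest = 238, winner (lex tiebreak) = job_B

Answer: job_B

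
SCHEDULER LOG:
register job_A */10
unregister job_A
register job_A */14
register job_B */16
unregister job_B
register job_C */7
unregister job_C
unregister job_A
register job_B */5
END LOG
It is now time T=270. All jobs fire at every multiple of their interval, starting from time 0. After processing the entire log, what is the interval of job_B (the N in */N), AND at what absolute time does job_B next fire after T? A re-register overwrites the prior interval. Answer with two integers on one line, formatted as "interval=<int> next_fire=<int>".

Op 1: register job_A */10 -> active={job_A:*/10}
Op 2: unregister job_A -> active={}
Op 3: register job_A */14 -> active={job_A:*/14}
Op 4: register job_B */16 -> active={job_A:*/14, job_B:*/16}
Op 5: unregister job_B -> active={job_A:*/14}
Op 6: register job_C */7 -> active={job_A:*/14, job_C:*/7}
Op 7: unregister job_C -> active={job_A:*/14}
Op 8: unregister job_A -> active={}
Op 9: register job_B */5 -> active={job_B:*/5}
Final interval of job_B = 5
Next fire of job_B after T=270: (270//5+1)*5 = 275

Answer: interval=5 next_fire=275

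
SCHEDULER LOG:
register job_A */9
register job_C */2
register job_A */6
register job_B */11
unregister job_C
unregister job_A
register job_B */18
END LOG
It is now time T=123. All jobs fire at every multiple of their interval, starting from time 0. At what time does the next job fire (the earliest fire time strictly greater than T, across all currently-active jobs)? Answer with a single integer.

Op 1: register job_A */9 -> active={job_A:*/9}
Op 2: register job_C */2 -> active={job_A:*/9, job_C:*/2}
Op 3: register job_A */6 -> active={job_A:*/6, job_C:*/2}
Op 4: register job_B */11 -> active={job_A:*/6, job_B:*/11, job_C:*/2}
Op 5: unregister job_C -> active={job_A:*/6, job_B:*/11}
Op 6: unregister job_A -> active={job_B:*/11}
Op 7: register job_B */18 -> active={job_B:*/18}
  job_B: interval 18, next fire after T=123 is 126
Earliest fire time = 126 (job job_B)

Answer: 126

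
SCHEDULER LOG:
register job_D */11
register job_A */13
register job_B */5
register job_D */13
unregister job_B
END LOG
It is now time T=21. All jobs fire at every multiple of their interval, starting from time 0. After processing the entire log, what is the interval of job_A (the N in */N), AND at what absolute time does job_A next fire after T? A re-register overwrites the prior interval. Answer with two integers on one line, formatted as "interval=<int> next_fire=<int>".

Answer: interval=13 next_fire=26

Derivation:
Op 1: register job_D */11 -> active={job_D:*/11}
Op 2: register job_A */13 -> active={job_A:*/13, job_D:*/11}
Op 3: register job_B */5 -> active={job_A:*/13, job_B:*/5, job_D:*/11}
Op 4: register job_D */13 -> active={job_A:*/13, job_B:*/5, job_D:*/13}
Op 5: unregister job_B -> active={job_A:*/13, job_D:*/13}
Final interval of job_A = 13
Next fire of job_A after T=21: (21//13+1)*13 = 26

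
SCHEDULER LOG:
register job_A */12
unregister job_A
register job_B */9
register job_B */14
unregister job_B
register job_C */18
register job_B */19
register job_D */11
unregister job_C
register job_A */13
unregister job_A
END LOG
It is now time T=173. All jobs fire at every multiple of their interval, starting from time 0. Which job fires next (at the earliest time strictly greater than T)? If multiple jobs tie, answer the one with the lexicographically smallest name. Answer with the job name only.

Answer: job_D

Derivation:
Op 1: register job_A */12 -> active={job_A:*/12}
Op 2: unregister job_A -> active={}
Op 3: register job_B */9 -> active={job_B:*/9}
Op 4: register job_B */14 -> active={job_B:*/14}
Op 5: unregister job_B -> active={}
Op 6: register job_C */18 -> active={job_C:*/18}
Op 7: register job_B */19 -> active={job_B:*/19, job_C:*/18}
Op 8: register job_D */11 -> active={job_B:*/19, job_C:*/18, job_D:*/11}
Op 9: unregister job_C -> active={job_B:*/19, job_D:*/11}
Op 10: register job_A */13 -> active={job_A:*/13, job_B:*/19, job_D:*/11}
Op 11: unregister job_A -> active={job_B:*/19, job_D:*/11}
  job_B: interval 19, next fire after T=173 is 190
  job_D: interval 11, next fire after T=173 is 176
Earliest = 176, winner (lex tiebreak) = job_D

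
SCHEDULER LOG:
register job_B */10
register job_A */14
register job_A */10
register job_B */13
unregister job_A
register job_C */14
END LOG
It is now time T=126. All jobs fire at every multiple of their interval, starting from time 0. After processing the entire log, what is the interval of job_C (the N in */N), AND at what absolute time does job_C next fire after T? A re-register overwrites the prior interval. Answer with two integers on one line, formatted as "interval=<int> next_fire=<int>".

Op 1: register job_B */10 -> active={job_B:*/10}
Op 2: register job_A */14 -> active={job_A:*/14, job_B:*/10}
Op 3: register job_A */10 -> active={job_A:*/10, job_B:*/10}
Op 4: register job_B */13 -> active={job_A:*/10, job_B:*/13}
Op 5: unregister job_A -> active={job_B:*/13}
Op 6: register job_C */14 -> active={job_B:*/13, job_C:*/14}
Final interval of job_C = 14
Next fire of job_C after T=126: (126//14+1)*14 = 140

Answer: interval=14 next_fire=140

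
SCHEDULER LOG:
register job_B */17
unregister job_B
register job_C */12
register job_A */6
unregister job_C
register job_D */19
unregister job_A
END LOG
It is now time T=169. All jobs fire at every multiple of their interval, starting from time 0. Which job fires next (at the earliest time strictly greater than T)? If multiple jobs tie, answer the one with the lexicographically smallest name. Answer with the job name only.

Answer: job_D

Derivation:
Op 1: register job_B */17 -> active={job_B:*/17}
Op 2: unregister job_B -> active={}
Op 3: register job_C */12 -> active={job_C:*/12}
Op 4: register job_A */6 -> active={job_A:*/6, job_C:*/12}
Op 5: unregister job_C -> active={job_A:*/6}
Op 6: register job_D */19 -> active={job_A:*/6, job_D:*/19}
Op 7: unregister job_A -> active={job_D:*/19}
  job_D: interval 19, next fire after T=169 is 171
Earliest = 171, winner (lex tiebreak) = job_D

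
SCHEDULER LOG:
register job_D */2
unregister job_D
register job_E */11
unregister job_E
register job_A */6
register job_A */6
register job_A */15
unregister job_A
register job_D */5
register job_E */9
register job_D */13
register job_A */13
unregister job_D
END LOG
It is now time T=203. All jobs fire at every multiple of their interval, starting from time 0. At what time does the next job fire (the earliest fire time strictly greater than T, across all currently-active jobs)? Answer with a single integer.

Op 1: register job_D */2 -> active={job_D:*/2}
Op 2: unregister job_D -> active={}
Op 3: register job_E */11 -> active={job_E:*/11}
Op 4: unregister job_E -> active={}
Op 5: register job_A */6 -> active={job_A:*/6}
Op 6: register job_A */6 -> active={job_A:*/6}
Op 7: register job_A */15 -> active={job_A:*/15}
Op 8: unregister job_A -> active={}
Op 9: register job_D */5 -> active={job_D:*/5}
Op 10: register job_E */9 -> active={job_D:*/5, job_E:*/9}
Op 11: register job_D */13 -> active={job_D:*/13, job_E:*/9}
Op 12: register job_A */13 -> active={job_A:*/13, job_D:*/13, job_E:*/9}
Op 13: unregister job_D -> active={job_A:*/13, job_E:*/9}
  job_A: interval 13, next fire after T=203 is 208
  job_E: interval 9, next fire after T=203 is 207
Earliest fire time = 207 (job job_E)

Answer: 207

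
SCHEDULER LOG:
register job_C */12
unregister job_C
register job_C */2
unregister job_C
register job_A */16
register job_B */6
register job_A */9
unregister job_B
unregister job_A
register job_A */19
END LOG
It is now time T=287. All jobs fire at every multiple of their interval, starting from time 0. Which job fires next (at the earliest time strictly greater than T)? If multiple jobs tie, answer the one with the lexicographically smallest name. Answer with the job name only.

Op 1: register job_C */12 -> active={job_C:*/12}
Op 2: unregister job_C -> active={}
Op 3: register job_C */2 -> active={job_C:*/2}
Op 4: unregister job_C -> active={}
Op 5: register job_A */16 -> active={job_A:*/16}
Op 6: register job_B */6 -> active={job_A:*/16, job_B:*/6}
Op 7: register job_A */9 -> active={job_A:*/9, job_B:*/6}
Op 8: unregister job_B -> active={job_A:*/9}
Op 9: unregister job_A -> active={}
Op 10: register job_A */19 -> active={job_A:*/19}
  job_A: interval 19, next fire after T=287 is 304
Earliest = 304, winner (lex tiebreak) = job_A

Answer: job_A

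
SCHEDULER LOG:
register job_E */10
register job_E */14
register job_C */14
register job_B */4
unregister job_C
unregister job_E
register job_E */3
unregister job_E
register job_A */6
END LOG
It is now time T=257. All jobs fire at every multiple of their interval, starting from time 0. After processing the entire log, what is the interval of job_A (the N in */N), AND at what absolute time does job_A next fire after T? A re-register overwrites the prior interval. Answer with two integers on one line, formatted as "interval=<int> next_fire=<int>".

Op 1: register job_E */10 -> active={job_E:*/10}
Op 2: register job_E */14 -> active={job_E:*/14}
Op 3: register job_C */14 -> active={job_C:*/14, job_E:*/14}
Op 4: register job_B */4 -> active={job_B:*/4, job_C:*/14, job_E:*/14}
Op 5: unregister job_C -> active={job_B:*/4, job_E:*/14}
Op 6: unregister job_E -> active={job_B:*/4}
Op 7: register job_E */3 -> active={job_B:*/4, job_E:*/3}
Op 8: unregister job_E -> active={job_B:*/4}
Op 9: register job_A */6 -> active={job_A:*/6, job_B:*/4}
Final interval of job_A = 6
Next fire of job_A after T=257: (257//6+1)*6 = 258

Answer: interval=6 next_fire=258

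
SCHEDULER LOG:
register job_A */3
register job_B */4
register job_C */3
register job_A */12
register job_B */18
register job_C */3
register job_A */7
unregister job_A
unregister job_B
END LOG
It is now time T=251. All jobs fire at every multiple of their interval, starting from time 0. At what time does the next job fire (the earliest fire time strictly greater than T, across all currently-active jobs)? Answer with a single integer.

Answer: 252

Derivation:
Op 1: register job_A */3 -> active={job_A:*/3}
Op 2: register job_B */4 -> active={job_A:*/3, job_B:*/4}
Op 3: register job_C */3 -> active={job_A:*/3, job_B:*/4, job_C:*/3}
Op 4: register job_A */12 -> active={job_A:*/12, job_B:*/4, job_C:*/3}
Op 5: register job_B */18 -> active={job_A:*/12, job_B:*/18, job_C:*/3}
Op 6: register job_C */3 -> active={job_A:*/12, job_B:*/18, job_C:*/3}
Op 7: register job_A */7 -> active={job_A:*/7, job_B:*/18, job_C:*/3}
Op 8: unregister job_A -> active={job_B:*/18, job_C:*/3}
Op 9: unregister job_B -> active={job_C:*/3}
  job_C: interval 3, next fire after T=251 is 252
Earliest fire time = 252 (job job_C)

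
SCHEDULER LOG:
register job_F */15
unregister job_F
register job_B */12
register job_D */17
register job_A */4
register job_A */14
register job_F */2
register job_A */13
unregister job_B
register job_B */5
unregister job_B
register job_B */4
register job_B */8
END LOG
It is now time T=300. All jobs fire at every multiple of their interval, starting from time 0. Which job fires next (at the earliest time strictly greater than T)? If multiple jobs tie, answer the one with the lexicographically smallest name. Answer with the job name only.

Answer: job_F

Derivation:
Op 1: register job_F */15 -> active={job_F:*/15}
Op 2: unregister job_F -> active={}
Op 3: register job_B */12 -> active={job_B:*/12}
Op 4: register job_D */17 -> active={job_B:*/12, job_D:*/17}
Op 5: register job_A */4 -> active={job_A:*/4, job_B:*/12, job_D:*/17}
Op 6: register job_A */14 -> active={job_A:*/14, job_B:*/12, job_D:*/17}
Op 7: register job_F */2 -> active={job_A:*/14, job_B:*/12, job_D:*/17, job_F:*/2}
Op 8: register job_A */13 -> active={job_A:*/13, job_B:*/12, job_D:*/17, job_F:*/2}
Op 9: unregister job_B -> active={job_A:*/13, job_D:*/17, job_F:*/2}
Op 10: register job_B */5 -> active={job_A:*/13, job_B:*/5, job_D:*/17, job_F:*/2}
Op 11: unregister job_B -> active={job_A:*/13, job_D:*/17, job_F:*/2}
Op 12: register job_B */4 -> active={job_A:*/13, job_B:*/4, job_D:*/17, job_F:*/2}
Op 13: register job_B */8 -> active={job_A:*/13, job_B:*/8, job_D:*/17, job_F:*/2}
  job_A: interval 13, next fire after T=300 is 312
  job_B: interval 8, next fire after T=300 is 304
  job_D: interval 17, next fire after T=300 is 306
  job_F: interval 2, next fire after T=300 is 302
Earliest = 302, winner (lex tiebreak) = job_F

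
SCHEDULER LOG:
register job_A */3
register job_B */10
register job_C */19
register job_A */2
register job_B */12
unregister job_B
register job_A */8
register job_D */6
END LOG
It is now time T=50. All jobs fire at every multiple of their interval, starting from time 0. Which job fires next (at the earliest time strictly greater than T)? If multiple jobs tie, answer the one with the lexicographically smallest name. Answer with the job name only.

Op 1: register job_A */3 -> active={job_A:*/3}
Op 2: register job_B */10 -> active={job_A:*/3, job_B:*/10}
Op 3: register job_C */19 -> active={job_A:*/3, job_B:*/10, job_C:*/19}
Op 4: register job_A */2 -> active={job_A:*/2, job_B:*/10, job_C:*/19}
Op 5: register job_B */12 -> active={job_A:*/2, job_B:*/12, job_C:*/19}
Op 6: unregister job_B -> active={job_A:*/2, job_C:*/19}
Op 7: register job_A */8 -> active={job_A:*/8, job_C:*/19}
Op 8: register job_D */6 -> active={job_A:*/8, job_C:*/19, job_D:*/6}
  job_A: interval 8, next fire after T=50 is 56
  job_C: interval 19, next fire after T=50 is 57
  job_D: interval 6, next fire after T=50 is 54
Earliest = 54, winner (lex tiebreak) = job_D

Answer: job_D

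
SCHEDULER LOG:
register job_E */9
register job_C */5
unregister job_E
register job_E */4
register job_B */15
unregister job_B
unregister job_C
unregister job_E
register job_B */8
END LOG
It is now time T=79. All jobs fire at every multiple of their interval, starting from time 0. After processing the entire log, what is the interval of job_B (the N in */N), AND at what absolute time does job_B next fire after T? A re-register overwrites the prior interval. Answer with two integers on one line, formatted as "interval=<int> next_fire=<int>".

Answer: interval=8 next_fire=80

Derivation:
Op 1: register job_E */9 -> active={job_E:*/9}
Op 2: register job_C */5 -> active={job_C:*/5, job_E:*/9}
Op 3: unregister job_E -> active={job_C:*/5}
Op 4: register job_E */4 -> active={job_C:*/5, job_E:*/4}
Op 5: register job_B */15 -> active={job_B:*/15, job_C:*/5, job_E:*/4}
Op 6: unregister job_B -> active={job_C:*/5, job_E:*/4}
Op 7: unregister job_C -> active={job_E:*/4}
Op 8: unregister job_E -> active={}
Op 9: register job_B */8 -> active={job_B:*/8}
Final interval of job_B = 8
Next fire of job_B after T=79: (79//8+1)*8 = 80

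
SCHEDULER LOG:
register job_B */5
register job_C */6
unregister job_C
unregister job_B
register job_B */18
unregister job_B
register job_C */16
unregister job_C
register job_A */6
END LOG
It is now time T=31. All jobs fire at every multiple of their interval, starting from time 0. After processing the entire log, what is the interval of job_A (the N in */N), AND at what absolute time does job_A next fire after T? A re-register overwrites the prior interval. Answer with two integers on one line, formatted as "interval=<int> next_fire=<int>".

Answer: interval=6 next_fire=36

Derivation:
Op 1: register job_B */5 -> active={job_B:*/5}
Op 2: register job_C */6 -> active={job_B:*/5, job_C:*/6}
Op 3: unregister job_C -> active={job_B:*/5}
Op 4: unregister job_B -> active={}
Op 5: register job_B */18 -> active={job_B:*/18}
Op 6: unregister job_B -> active={}
Op 7: register job_C */16 -> active={job_C:*/16}
Op 8: unregister job_C -> active={}
Op 9: register job_A */6 -> active={job_A:*/6}
Final interval of job_A = 6
Next fire of job_A after T=31: (31//6+1)*6 = 36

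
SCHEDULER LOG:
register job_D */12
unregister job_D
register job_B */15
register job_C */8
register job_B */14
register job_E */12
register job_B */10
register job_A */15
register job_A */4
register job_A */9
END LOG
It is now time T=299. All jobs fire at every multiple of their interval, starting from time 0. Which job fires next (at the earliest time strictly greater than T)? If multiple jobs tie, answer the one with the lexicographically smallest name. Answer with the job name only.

Op 1: register job_D */12 -> active={job_D:*/12}
Op 2: unregister job_D -> active={}
Op 3: register job_B */15 -> active={job_B:*/15}
Op 4: register job_C */8 -> active={job_B:*/15, job_C:*/8}
Op 5: register job_B */14 -> active={job_B:*/14, job_C:*/8}
Op 6: register job_E */12 -> active={job_B:*/14, job_C:*/8, job_E:*/12}
Op 7: register job_B */10 -> active={job_B:*/10, job_C:*/8, job_E:*/12}
Op 8: register job_A */15 -> active={job_A:*/15, job_B:*/10, job_C:*/8, job_E:*/12}
Op 9: register job_A */4 -> active={job_A:*/4, job_B:*/10, job_C:*/8, job_E:*/12}
Op 10: register job_A */9 -> active={job_A:*/9, job_B:*/10, job_C:*/8, job_E:*/12}
  job_A: interval 9, next fire after T=299 is 306
  job_B: interval 10, next fire after T=299 is 300
  job_C: interval 8, next fire after T=299 is 304
  job_E: interval 12, next fire after T=299 is 300
Earliest = 300, winner (lex tiebreak) = job_B

Answer: job_B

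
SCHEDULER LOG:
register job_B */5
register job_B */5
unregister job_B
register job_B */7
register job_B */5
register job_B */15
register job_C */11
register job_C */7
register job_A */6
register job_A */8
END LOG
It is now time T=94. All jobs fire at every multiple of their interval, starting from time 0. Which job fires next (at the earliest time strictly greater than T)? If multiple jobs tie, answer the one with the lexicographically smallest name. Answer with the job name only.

Answer: job_A

Derivation:
Op 1: register job_B */5 -> active={job_B:*/5}
Op 2: register job_B */5 -> active={job_B:*/5}
Op 3: unregister job_B -> active={}
Op 4: register job_B */7 -> active={job_B:*/7}
Op 5: register job_B */5 -> active={job_B:*/5}
Op 6: register job_B */15 -> active={job_B:*/15}
Op 7: register job_C */11 -> active={job_B:*/15, job_C:*/11}
Op 8: register job_C */7 -> active={job_B:*/15, job_C:*/7}
Op 9: register job_A */6 -> active={job_A:*/6, job_B:*/15, job_C:*/7}
Op 10: register job_A */8 -> active={job_A:*/8, job_B:*/15, job_C:*/7}
  job_A: interval 8, next fire after T=94 is 96
  job_B: interval 15, next fire after T=94 is 105
  job_C: interval 7, next fire after T=94 is 98
Earliest = 96, winner (lex tiebreak) = job_A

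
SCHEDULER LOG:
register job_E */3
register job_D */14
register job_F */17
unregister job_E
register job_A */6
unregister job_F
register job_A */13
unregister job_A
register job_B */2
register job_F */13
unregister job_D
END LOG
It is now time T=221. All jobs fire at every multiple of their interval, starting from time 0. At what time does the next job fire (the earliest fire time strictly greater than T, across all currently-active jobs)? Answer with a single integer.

Op 1: register job_E */3 -> active={job_E:*/3}
Op 2: register job_D */14 -> active={job_D:*/14, job_E:*/3}
Op 3: register job_F */17 -> active={job_D:*/14, job_E:*/3, job_F:*/17}
Op 4: unregister job_E -> active={job_D:*/14, job_F:*/17}
Op 5: register job_A */6 -> active={job_A:*/6, job_D:*/14, job_F:*/17}
Op 6: unregister job_F -> active={job_A:*/6, job_D:*/14}
Op 7: register job_A */13 -> active={job_A:*/13, job_D:*/14}
Op 8: unregister job_A -> active={job_D:*/14}
Op 9: register job_B */2 -> active={job_B:*/2, job_D:*/14}
Op 10: register job_F */13 -> active={job_B:*/2, job_D:*/14, job_F:*/13}
Op 11: unregister job_D -> active={job_B:*/2, job_F:*/13}
  job_B: interval 2, next fire after T=221 is 222
  job_F: interval 13, next fire after T=221 is 234
Earliest fire time = 222 (job job_B)

Answer: 222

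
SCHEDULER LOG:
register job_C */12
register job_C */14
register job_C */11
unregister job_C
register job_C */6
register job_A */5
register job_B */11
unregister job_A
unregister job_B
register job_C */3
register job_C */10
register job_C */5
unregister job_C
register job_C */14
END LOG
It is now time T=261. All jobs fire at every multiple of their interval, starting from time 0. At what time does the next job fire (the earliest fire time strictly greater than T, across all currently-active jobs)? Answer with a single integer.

Op 1: register job_C */12 -> active={job_C:*/12}
Op 2: register job_C */14 -> active={job_C:*/14}
Op 3: register job_C */11 -> active={job_C:*/11}
Op 4: unregister job_C -> active={}
Op 5: register job_C */6 -> active={job_C:*/6}
Op 6: register job_A */5 -> active={job_A:*/5, job_C:*/6}
Op 7: register job_B */11 -> active={job_A:*/5, job_B:*/11, job_C:*/6}
Op 8: unregister job_A -> active={job_B:*/11, job_C:*/6}
Op 9: unregister job_B -> active={job_C:*/6}
Op 10: register job_C */3 -> active={job_C:*/3}
Op 11: register job_C */10 -> active={job_C:*/10}
Op 12: register job_C */5 -> active={job_C:*/5}
Op 13: unregister job_C -> active={}
Op 14: register job_C */14 -> active={job_C:*/14}
  job_C: interval 14, next fire after T=261 is 266
Earliest fire time = 266 (job job_C)

Answer: 266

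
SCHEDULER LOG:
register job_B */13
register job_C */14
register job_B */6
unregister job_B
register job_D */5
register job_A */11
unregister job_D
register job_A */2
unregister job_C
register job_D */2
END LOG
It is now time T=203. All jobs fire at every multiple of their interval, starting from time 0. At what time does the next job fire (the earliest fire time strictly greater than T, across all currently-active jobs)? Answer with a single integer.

Op 1: register job_B */13 -> active={job_B:*/13}
Op 2: register job_C */14 -> active={job_B:*/13, job_C:*/14}
Op 3: register job_B */6 -> active={job_B:*/6, job_C:*/14}
Op 4: unregister job_B -> active={job_C:*/14}
Op 5: register job_D */5 -> active={job_C:*/14, job_D:*/5}
Op 6: register job_A */11 -> active={job_A:*/11, job_C:*/14, job_D:*/5}
Op 7: unregister job_D -> active={job_A:*/11, job_C:*/14}
Op 8: register job_A */2 -> active={job_A:*/2, job_C:*/14}
Op 9: unregister job_C -> active={job_A:*/2}
Op 10: register job_D */2 -> active={job_A:*/2, job_D:*/2}
  job_A: interval 2, next fire after T=203 is 204
  job_D: interval 2, next fire after T=203 is 204
Earliest fire time = 204 (job job_A)

Answer: 204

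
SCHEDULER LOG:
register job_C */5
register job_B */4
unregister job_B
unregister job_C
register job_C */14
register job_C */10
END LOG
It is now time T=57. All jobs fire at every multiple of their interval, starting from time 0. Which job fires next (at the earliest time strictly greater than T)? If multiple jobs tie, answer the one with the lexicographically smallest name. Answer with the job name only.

Answer: job_C

Derivation:
Op 1: register job_C */5 -> active={job_C:*/5}
Op 2: register job_B */4 -> active={job_B:*/4, job_C:*/5}
Op 3: unregister job_B -> active={job_C:*/5}
Op 4: unregister job_C -> active={}
Op 5: register job_C */14 -> active={job_C:*/14}
Op 6: register job_C */10 -> active={job_C:*/10}
  job_C: interval 10, next fire after T=57 is 60
Earliest = 60, winner (lex tiebreak) = job_C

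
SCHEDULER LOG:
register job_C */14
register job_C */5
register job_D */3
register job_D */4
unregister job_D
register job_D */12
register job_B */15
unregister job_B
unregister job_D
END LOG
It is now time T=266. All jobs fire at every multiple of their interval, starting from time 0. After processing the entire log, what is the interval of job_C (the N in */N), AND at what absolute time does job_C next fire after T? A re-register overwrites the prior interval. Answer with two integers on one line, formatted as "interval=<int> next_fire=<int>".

Answer: interval=5 next_fire=270

Derivation:
Op 1: register job_C */14 -> active={job_C:*/14}
Op 2: register job_C */5 -> active={job_C:*/5}
Op 3: register job_D */3 -> active={job_C:*/5, job_D:*/3}
Op 4: register job_D */4 -> active={job_C:*/5, job_D:*/4}
Op 5: unregister job_D -> active={job_C:*/5}
Op 6: register job_D */12 -> active={job_C:*/5, job_D:*/12}
Op 7: register job_B */15 -> active={job_B:*/15, job_C:*/5, job_D:*/12}
Op 8: unregister job_B -> active={job_C:*/5, job_D:*/12}
Op 9: unregister job_D -> active={job_C:*/5}
Final interval of job_C = 5
Next fire of job_C after T=266: (266//5+1)*5 = 270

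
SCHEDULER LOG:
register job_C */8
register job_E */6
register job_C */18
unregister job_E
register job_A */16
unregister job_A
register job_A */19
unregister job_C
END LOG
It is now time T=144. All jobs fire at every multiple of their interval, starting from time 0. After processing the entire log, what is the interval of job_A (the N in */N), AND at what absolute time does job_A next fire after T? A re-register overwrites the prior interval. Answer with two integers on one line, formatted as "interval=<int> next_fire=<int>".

Op 1: register job_C */8 -> active={job_C:*/8}
Op 2: register job_E */6 -> active={job_C:*/8, job_E:*/6}
Op 3: register job_C */18 -> active={job_C:*/18, job_E:*/6}
Op 4: unregister job_E -> active={job_C:*/18}
Op 5: register job_A */16 -> active={job_A:*/16, job_C:*/18}
Op 6: unregister job_A -> active={job_C:*/18}
Op 7: register job_A */19 -> active={job_A:*/19, job_C:*/18}
Op 8: unregister job_C -> active={job_A:*/19}
Final interval of job_A = 19
Next fire of job_A after T=144: (144//19+1)*19 = 152

Answer: interval=19 next_fire=152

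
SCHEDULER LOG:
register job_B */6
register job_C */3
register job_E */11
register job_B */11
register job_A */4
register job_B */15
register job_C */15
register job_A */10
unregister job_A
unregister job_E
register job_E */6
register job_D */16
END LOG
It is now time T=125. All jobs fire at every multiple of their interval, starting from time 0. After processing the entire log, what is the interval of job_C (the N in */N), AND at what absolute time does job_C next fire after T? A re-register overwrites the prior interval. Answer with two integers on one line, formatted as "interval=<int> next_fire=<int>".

Op 1: register job_B */6 -> active={job_B:*/6}
Op 2: register job_C */3 -> active={job_B:*/6, job_C:*/3}
Op 3: register job_E */11 -> active={job_B:*/6, job_C:*/3, job_E:*/11}
Op 4: register job_B */11 -> active={job_B:*/11, job_C:*/3, job_E:*/11}
Op 5: register job_A */4 -> active={job_A:*/4, job_B:*/11, job_C:*/3, job_E:*/11}
Op 6: register job_B */15 -> active={job_A:*/4, job_B:*/15, job_C:*/3, job_E:*/11}
Op 7: register job_C */15 -> active={job_A:*/4, job_B:*/15, job_C:*/15, job_E:*/11}
Op 8: register job_A */10 -> active={job_A:*/10, job_B:*/15, job_C:*/15, job_E:*/11}
Op 9: unregister job_A -> active={job_B:*/15, job_C:*/15, job_E:*/11}
Op 10: unregister job_E -> active={job_B:*/15, job_C:*/15}
Op 11: register job_E */6 -> active={job_B:*/15, job_C:*/15, job_E:*/6}
Op 12: register job_D */16 -> active={job_B:*/15, job_C:*/15, job_D:*/16, job_E:*/6}
Final interval of job_C = 15
Next fire of job_C after T=125: (125//15+1)*15 = 135

Answer: interval=15 next_fire=135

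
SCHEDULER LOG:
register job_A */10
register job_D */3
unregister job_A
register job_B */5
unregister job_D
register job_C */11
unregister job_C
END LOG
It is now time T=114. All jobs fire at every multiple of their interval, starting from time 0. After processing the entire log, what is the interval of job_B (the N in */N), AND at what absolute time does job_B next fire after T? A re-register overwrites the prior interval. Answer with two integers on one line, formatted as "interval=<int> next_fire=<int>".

Answer: interval=5 next_fire=115

Derivation:
Op 1: register job_A */10 -> active={job_A:*/10}
Op 2: register job_D */3 -> active={job_A:*/10, job_D:*/3}
Op 3: unregister job_A -> active={job_D:*/3}
Op 4: register job_B */5 -> active={job_B:*/5, job_D:*/3}
Op 5: unregister job_D -> active={job_B:*/5}
Op 6: register job_C */11 -> active={job_B:*/5, job_C:*/11}
Op 7: unregister job_C -> active={job_B:*/5}
Final interval of job_B = 5
Next fire of job_B after T=114: (114//5+1)*5 = 115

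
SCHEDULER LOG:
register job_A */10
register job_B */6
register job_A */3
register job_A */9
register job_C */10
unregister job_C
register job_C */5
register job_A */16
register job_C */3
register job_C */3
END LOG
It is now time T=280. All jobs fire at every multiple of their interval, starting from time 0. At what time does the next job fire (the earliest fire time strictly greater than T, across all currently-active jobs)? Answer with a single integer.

Op 1: register job_A */10 -> active={job_A:*/10}
Op 2: register job_B */6 -> active={job_A:*/10, job_B:*/6}
Op 3: register job_A */3 -> active={job_A:*/3, job_B:*/6}
Op 4: register job_A */9 -> active={job_A:*/9, job_B:*/6}
Op 5: register job_C */10 -> active={job_A:*/9, job_B:*/6, job_C:*/10}
Op 6: unregister job_C -> active={job_A:*/9, job_B:*/6}
Op 7: register job_C */5 -> active={job_A:*/9, job_B:*/6, job_C:*/5}
Op 8: register job_A */16 -> active={job_A:*/16, job_B:*/6, job_C:*/5}
Op 9: register job_C */3 -> active={job_A:*/16, job_B:*/6, job_C:*/3}
Op 10: register job_C */3 -> active={job_A:*/16, job_B:*/6, job_C:*/3}
  job_A: interval 16, next fire after T=280 is 288
  job_B: interval 6, next fire after T=280 is 282
  job_C: interval 3, next fire after T=280 is 282
Earliest fire time = 282 (job job_B)

Answer: 282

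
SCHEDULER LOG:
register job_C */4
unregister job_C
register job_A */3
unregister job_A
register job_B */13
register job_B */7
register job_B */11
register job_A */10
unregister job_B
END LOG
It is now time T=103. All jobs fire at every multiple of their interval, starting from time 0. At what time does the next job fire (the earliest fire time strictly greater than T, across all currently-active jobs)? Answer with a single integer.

Op 1: register job_C */4 -> active={job_C:*/4}
Op 2: unregister job_C -> active={}
Op 3: register job_A */3 -> active={job_A:*/3}
Op 4: unregister job_A -> active={}
Op 5: register job_B */13 -> active={job_B:*/13}
Op 6: register job_B */7 -> active={job_B:*/7}
Op 7: register job_B */11 -> active={job_B:*/11}
Op 8: register job_A */10 -> active={job_A:*/10, job_B:*/11}
Op 9: unregister job_B -> active={job_A:*/10}
  job_A: interval 10, next fire after T=103 is 110
Earliest fire time = 110 (job job_A)

Answer: 110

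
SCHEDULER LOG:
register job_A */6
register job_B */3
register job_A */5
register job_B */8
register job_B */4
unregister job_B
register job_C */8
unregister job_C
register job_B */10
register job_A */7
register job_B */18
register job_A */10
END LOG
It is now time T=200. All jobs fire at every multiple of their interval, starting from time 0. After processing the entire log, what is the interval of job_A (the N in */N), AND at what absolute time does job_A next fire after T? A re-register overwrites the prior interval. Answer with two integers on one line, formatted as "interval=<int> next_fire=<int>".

Answer: interval=10 next_fire=210

Derivation:
Op 1: register job_A */6 -> active={job_A:*/6}
Op 2: register job_B */3 -> active={job_A:*/6, job_B:*/3}
Op 3: register job_A */5 -> active={job_A:*/5, job_B:*/3}
Op 4: register job_B */8 -> active={job_A:*/5, job_B:*/8}
Op 5: register job_B */4 -> active={job_A:*/5, job_B:*/4}
Op 6: unregister job_B -> active={job_A:*/5}
Op 7: register job_C */8 -> active={job_A:*/5, job_C:*/8}
Op 8: unregister job_C -> active={job_A:*/5}
Op 9: register job_B */10 -> active={job_A:*/5, job_B:*/10}
Op 10: register job_A */7 -> active={job_A:*/7, job_B:*/10}
Op 11: register job_B */18 -> active={job_A:*/7, job_B:*/18}
Op 12: register job_A */10 -> active={job_A:*/10, job_B:*/18}
Final interval of job_A = 10
Next fire of job_A after T=200: (200//10+1)*10 = 210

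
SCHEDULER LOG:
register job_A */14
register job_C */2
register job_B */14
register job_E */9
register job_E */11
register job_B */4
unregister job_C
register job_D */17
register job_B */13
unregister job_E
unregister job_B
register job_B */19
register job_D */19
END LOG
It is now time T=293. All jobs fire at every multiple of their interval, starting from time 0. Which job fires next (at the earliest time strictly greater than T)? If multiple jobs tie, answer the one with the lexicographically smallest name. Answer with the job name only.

Answer: job_A

Derivation:
Op 1: register job_A */14 -> active={job_A:*/14}
Op 2: register job_C */2 -> active={job_A:*/14, job_C:*/2}
Op 3: register job_B */14 -> active={job_A:*/14, job_B:*/14, job_C:*/2}
Op 4: register job_E */9 -> active={job_A:*/14, job_B:*/14, job_C:*/2, job_E:*/9}
Op 5: register job_E */11 -> active={job_A:*/14, job_B:*/14, job_C:*/2, job_E:*/11}
Op 6: register job_B */4 -> active={job_A:*/14, job_B:*/4, job_C:*/2, job_E:*/11}
Op 7: unregister job_C -> active={job_A:*/14, job_B:*/4, job_E:*/11}
Op 8: register job_D */17 -> active={job_A:*/14, job_B:*/4, job_D:*/17, job_E:*/11}
Op 9: register job_B */13 -> active={job_A:*/14, job_B:*/13, job_D:*/17, job_E:*/11}
Op 10: unregister job_E -> active={job_A:*/14, job_B:*/13, job_D:*/17}
Op 11: unregister job_B -> active={job_A:*/14, job_D:*/17}
Op 12: register job_B */19 -> active={job_A:*/14, job_B:*/19, job_D:*/17}
Op 13: register job_D */19 -> active={job_A:*/14, job_B:*/19, job_D:*/19}
  job_A: interval 14, next fire after T=293 is 294
  job_B: interval 19, next fire after T=293 is 304
  job_D: interval 19, next fire after T=293 is 304
Earliest = 294, winner (lex tiebreak) = job_A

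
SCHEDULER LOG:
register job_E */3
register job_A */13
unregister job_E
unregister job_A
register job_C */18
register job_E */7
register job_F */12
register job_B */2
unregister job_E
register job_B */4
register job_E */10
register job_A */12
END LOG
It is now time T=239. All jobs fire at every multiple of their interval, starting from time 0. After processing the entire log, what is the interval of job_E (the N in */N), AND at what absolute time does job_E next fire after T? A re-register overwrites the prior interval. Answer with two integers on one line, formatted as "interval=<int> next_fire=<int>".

Answer: interval=10 next_fire=240

Derivation:
Op 1: register job_E */3 -> active={job_E:*/3}
Op 2: register job_A */13 -> active={job_A:*/13, job_E:*/3}
Op 3: unregister job_E -> active={job_A:*/13}
Op 4: unregister job_A -> active={}
Op 5: register job_C */18 -> active={job_C:*/18}
Op 6: register job_E */7 -> active={job_C:*/18, job_E:*/7}
Op 7: register job_F */12 -> active={job_C:*/18, job_E:*/7, job_F:*/12}
Op 8: register job_B */2 -> active={job_B:*/2, job_C:*/18, job_E:*/7, job_F:*/12}
Op 9: unregister job_E -> active={job_B:*/2, job_C:*/18, job_F:*/12}
Op 10: register job_B */4 -> active={job_B:*/4, job_C:*/18, job_F:*/12}
Op 11: register job_E */10 -> active={job_B:*/4, job_C:*/18, job_E:*/10, job_F:*/12}
Op 12: register job_A */12 -> active={job_A:*/12, job_B:*/4, job_C:*/18, job_E:*/10, job_F:*/12}
Final interval of job_E = 10
Next fire of job_E after T=239: (239//10+1)*10 = 240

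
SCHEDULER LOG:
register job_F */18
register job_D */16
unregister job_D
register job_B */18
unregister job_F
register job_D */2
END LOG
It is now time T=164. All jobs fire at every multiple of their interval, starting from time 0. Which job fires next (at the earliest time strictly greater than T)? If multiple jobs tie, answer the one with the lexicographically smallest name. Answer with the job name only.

Answer: job_D

Derivation:
Op 1: register job_F */18 -> active={job_F:*/18}
Op 2: register job_D */16 -> active={job_D:*/16, job_F:*/18}
Op 3: unregister job_D -> active={job_F:*/18}
Op 4: register job_B */18 -> active={job_B:*/18, job_F:*/18}
Op 5: unregister job_F -> active={job_B:*/18}
Op 6: register job_D */2 -> active={job_B:*/18, job_D:*/2}
  job_B: interval 18, next fire after T=164 is 180
  job_D: interval 2, next fire after T=164 is 166
Earliest = 166, winner (lex tiebreak) = job_D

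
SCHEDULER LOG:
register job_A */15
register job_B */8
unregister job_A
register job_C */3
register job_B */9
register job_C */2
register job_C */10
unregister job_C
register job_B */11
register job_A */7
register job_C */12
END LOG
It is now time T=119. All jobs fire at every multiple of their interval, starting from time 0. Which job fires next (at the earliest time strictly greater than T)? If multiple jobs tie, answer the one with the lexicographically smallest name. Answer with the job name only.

Answer: job_C

Derivation:
Op 1: register job_A */15 -> active={job_A:*/15}
Op 2: register job_B */8 -> active={job_A:*/15, job_B:*/8}
Op 3: unregister job_A -> active={job_B:*/8}
Op 4: register job_C */3 -> active={job_B:*/8, job_C:*/3}
Op 5: register job_B */9 -> active={job_B:*/9, job_C:*/3}
Op 6: register job_C */2 -> active={job_B:*/9, job_C:*/2}
Op 7: register job_C */10 -> active={job_B:*/9, job_C:*/10}
Op 8: unregister job_C -> active={job_B:*/9}
Op 9: register job_B */11 -> active={job_B:*/11}
Op 10: register job_A */7 -> active={job_A:*/7, job_B:*/11}
Op 11: register job_C */12 -> active={job_A:*/7, job_B:*/11, job_C:*/12}
  job_A: interval 7, next fire after T=119 is 126
  job_B: interval 11, next fire after T=119 is 121
  job_C: interval 12, next fire after T=119 is 120
Earliest = 120, winner (lex tiebreak) = job_C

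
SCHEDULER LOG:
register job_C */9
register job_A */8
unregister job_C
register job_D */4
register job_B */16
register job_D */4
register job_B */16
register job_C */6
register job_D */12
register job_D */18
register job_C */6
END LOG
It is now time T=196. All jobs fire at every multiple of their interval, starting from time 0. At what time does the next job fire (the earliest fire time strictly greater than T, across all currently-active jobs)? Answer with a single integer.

Op 1: register job_C */9 -> active={job_C:*/9}
Op 2: register job_A */8 -> active={job_A:*/8, job_C:*/9}
Op 3: unregister job_C -> active={job_A:*/8}
Op 4: register job_D */4 -> active={job_A:*/8, job_D:*/4}
Op 5: register job_B */16 -> active={job_A:*/8, job_B:*/16, job_D:*/4}
Op 6: register job_D */4 -> active={job_A:*/8, job_B:*/16, job_D:*/4}
Op 7: register job_B */16 -> active={job_A:*/8, job_B:*/16, job_D:*/4}
Op 8: register job_C */6 -> active={job_A:*/8, job_B:*/16, job_C:*/6, job_D:*/4}
Op 9: register job_D */12 -> active={job_A:*/8, job_B:*/16, job_C:*/6, job_D:*/12}
Op 10: register job_D */18 -> active={job_A:*/8, job_B:*/16, job_C:*/6, job_D:*/18}
Op 11: register job_C */6 -> active={job_A:*/8, job_B:*/16, job_C:*/6, job_D:*/18}
  job_A: interval 8, next fire after T=196 is 200
  job_B: interval 16, next fire after T=196 is 208
  job_C: interval 6, next fire after T=196 is 198
  job_D: interval 18, next fire after T=196 is 198
Earliest fire time = 198 (job job_C)

Answer: 198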